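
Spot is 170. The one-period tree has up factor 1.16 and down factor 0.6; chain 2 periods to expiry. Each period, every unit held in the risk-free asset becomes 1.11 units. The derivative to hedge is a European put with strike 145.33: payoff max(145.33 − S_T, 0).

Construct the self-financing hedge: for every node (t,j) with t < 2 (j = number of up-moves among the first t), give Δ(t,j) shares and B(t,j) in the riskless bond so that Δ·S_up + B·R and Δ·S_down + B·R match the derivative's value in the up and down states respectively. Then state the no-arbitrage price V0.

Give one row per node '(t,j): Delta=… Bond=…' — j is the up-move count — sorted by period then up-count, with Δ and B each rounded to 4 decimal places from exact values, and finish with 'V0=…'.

Under the risk-neutral measure, an up-move has probability p* = (R−d)/(u−d) = 0.9107 and values discount at R = 1.11.
At expiry t=2: V(2,0)=84.1300, V(2,1)=27.0100, V(2,2)=0.0000
Node (1,0) S=102.0000: V=(p*·27.0100+(1−p*)·84.1300)/1.11=28.9279; Δ=(27.0100−84.1300)/(118.3200−61.2000)=-1.0000; B=V−Δ·S=130.9279
Node (1,1) S=197.2000: V=(p*·0.0000+(1−p*)·27.0100)/1.11=2.1726; Δ=(0.0000−27.0100)/(228.7520−118.3200)=-0.2446; B=V−Δ·S=50.4048
Node (0,0) S=170.0000: V=(p*·2.1726+(1−p*)·28.9279)/1.11=4.1094; Δ=(2.1726−28.9279)/(197.2000−102.0000)=-0.2810; B=V−Δ·S=51.8868
The time-0 hedge costs 4.1094, which is the no-arbitrage price.

(0,0): Delta=-0.2810 Bond=51.8868
(1,0): Delta=-1.0000 Bond=130.9279
(1,1): Delta=-0.2446 Bond=50.4048
V0=4.1094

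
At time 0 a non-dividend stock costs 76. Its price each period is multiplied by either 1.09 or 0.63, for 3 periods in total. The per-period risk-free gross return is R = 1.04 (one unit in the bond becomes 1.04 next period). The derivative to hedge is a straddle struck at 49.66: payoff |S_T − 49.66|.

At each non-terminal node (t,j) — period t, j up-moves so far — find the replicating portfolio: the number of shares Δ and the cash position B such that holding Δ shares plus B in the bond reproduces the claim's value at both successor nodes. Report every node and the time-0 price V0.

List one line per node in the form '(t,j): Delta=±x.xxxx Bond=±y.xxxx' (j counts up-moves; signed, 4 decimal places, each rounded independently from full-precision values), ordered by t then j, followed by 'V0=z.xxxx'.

(0,0): Delta=0.8194 Bond=-29.4057
(1,0): Delta=-0.4376 Bond=29.6023
(1,1): Delta=0.9080 Bond=-37.9214
(2,0): Delta=-1.0000 Bond=47.7500
(2,1): Delta=-0.3980 Bond=28.7177
(2,2): Delta=1.0000 Bond=-47.7500
V0=32.8650

Since d<R<u, set p* = (R−d)/(u−d) = 0.8913; price each node as the discounted p*-expectation of its children.
Terminal values V(3,·): V(3,0)=30.6564, V(3,1)=16.7808, V(3,2)=7.2262, V(3,3)=48.7622
(2,0): S=30.1644. Δ = (V_up−V_dn)/(S_up−S_dn) = (16.7808−30.6564)/(32.8792−19.0036) = -1.0000. V = [p*·16.7808 + (1−p*)·30.6564]/1.04 = 17.5856. B = V − Δ·S = 47.7500.
(2,1): S=52.1892. Δ = (V_up−V_dn)/(S_up−S_dn) = (7.2262−16.7808)/(56.8862−32.8792) = -0.3980. V = [p*·7.2262 + (1−p*)·16.7808]/1.04 = 7.9469. B = V − Δ·S = 28.7177.
(2,2): S=90.2956. Δ = (V_up−V_dn)/(S_up−S_dn) = (48.7622−7.2262)/(98.4222−56.8862) = 1.0000. V = [p*·48.7622 + (1−p*)·7.2262]/1.04 = 42.5456. B = V − Δ·S = -47.7500.
(1,0): S=47.8800. Δ = (V_up−V_dn)/(S_up−S_dn) = (7.9469−17.5856)/(52.1892−30.1644) = -0.4376. V = [p*·7.9469 + (1−p*)·17.5856]/1.04 = 8.6486. B = V − Δ·S = 29.6023.
(1,1): S=82.8400. Δ = (V_up−V_dn)/(S_up−S_dn) = (42.5456−7.9469)/(90.2956−52.1892) = 0.9080. V = [p*·42.5456 + (1−p*)·7.9469]/1.04 = 37.2931. B = V − Δ·S = -37.9214.
(0,0): S=76.0000. Δ = (V_up−V_dn)/(S_up−S_dn) = (37.2931−8.6486)/(82.8400−47.8800) = 0.8194. V = [p*·37.2931 + (1−p*)·8.6486]/1.04 = 32.8650. B = V − Δ·S = -29.4057.
Root portfolio cost Δ·76+B reproduces V0=32.8650.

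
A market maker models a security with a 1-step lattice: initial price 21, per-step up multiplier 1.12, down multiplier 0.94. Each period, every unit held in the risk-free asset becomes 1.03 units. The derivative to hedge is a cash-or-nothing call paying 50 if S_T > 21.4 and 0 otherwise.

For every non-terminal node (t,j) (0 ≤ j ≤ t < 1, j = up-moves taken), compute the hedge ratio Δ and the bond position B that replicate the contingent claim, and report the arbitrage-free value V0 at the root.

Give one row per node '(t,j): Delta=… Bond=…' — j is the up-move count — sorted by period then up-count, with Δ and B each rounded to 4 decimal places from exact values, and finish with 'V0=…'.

Risk-neutral probability p* = (R−d)/(u−d) = (1.03−0.94)/(1.12−0.94) = 0.5000.
At expiry t=1: V(1,0)=0.0000, V(1,1)=50.0000
(0,0): S=21.0000. Δ = (V_up−V_dn)/(S_up−S_dn) = (50.0000−0.0000)/(23.5200−19.7400) = 13.2275. V = [p*·50.0000 + (1−p*)·0.0000]/1.03 = 24.2718. B = V − Δ·S = -253.5059.
Self-financing check: at every node Δ·S+B equals the discounted successor values.

(0,0): Delta=13.2275 Bond=-253.5059
V0=24.2718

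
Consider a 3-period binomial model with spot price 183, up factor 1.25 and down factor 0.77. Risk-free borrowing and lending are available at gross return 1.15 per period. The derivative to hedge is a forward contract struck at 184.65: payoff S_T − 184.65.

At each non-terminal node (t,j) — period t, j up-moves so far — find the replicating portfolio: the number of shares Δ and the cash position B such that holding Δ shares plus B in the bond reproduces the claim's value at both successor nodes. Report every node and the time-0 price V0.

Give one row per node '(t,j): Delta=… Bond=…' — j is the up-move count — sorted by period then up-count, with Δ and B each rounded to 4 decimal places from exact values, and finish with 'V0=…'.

(0,0): Delta=1.0000 Bond=-121.4104
(1,0): Delta=1.0000 Bond=-139.6219
(1,1): Delta=1.0000 Bond=-139.6219
(2,0): Delta=1.0000 Bond=-160.5652
(2,1): Delta=1.0000 Bond=-160.5652
(2,2): Delta=1.0000 Bond=-160.5652
V0=61.5896

Under the risk-neutral measure, an up-move has probability p* = (R−d)/(u−d) = 0.7917 and values discount at R = 1.15.
Payoff layer (t=3): V(3,0)=-101.1045, V(3,1)=-49.0241, V(3,2)=35.5219, V(3,3)=172.7719
  t=2,j=0: stock 108.5007 → up 135.6259 (V=-49.0241), down 83.5455 (V=-101.1045). Price -52.0645; hedge Δ=1.0000, bond B=-160.5652.
  t=2,j=1: stock 176.1375 → up 220.1719 (V=35.5219), down 135.6259 (V=-49.0241). Price 15.5723; hedge Δ=1.0000, bond B=-160.5652.
  t=2,j=2: stock 285.9375 → up 357.4219 (V=172.7719), down 220.1719 (V=35.5219). Price 125.3723; hedge Δ=1.0000, bond B=-160.5652.
  t=1,j=0: stock 140.9100 → up 176.1375 (V=15.5723), down 108.5007 (V=-52.0645). Price 1.2881; hedge Δ=1.0000, bond B=-139.6219.
  t=1,j=1: stock 228.7500 → up 285.9375 (V=125.3723), down 176.1375 (V=15.5723). Price 89.1281; hedge Δ=1.0000, bond B=-139.6219.
  t=0,j=0: stock 183.0000 → up 228.7500 (V=89.1281), down 140.9100 (V=1.2881). Price 61.5896; hedge Δ=1.0000, bond B=-121.4104.
Root portfolio cost Δ·183+B reproduces V0=61.5896.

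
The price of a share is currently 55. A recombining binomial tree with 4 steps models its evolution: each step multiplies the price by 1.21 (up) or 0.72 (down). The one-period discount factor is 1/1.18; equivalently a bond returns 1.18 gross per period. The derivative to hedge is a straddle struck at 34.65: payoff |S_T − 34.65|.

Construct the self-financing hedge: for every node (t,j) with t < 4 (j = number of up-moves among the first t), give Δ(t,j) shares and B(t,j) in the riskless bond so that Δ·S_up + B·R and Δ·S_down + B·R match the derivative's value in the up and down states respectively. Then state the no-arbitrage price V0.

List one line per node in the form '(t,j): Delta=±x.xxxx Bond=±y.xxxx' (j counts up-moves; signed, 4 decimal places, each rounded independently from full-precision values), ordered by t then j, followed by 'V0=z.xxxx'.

(0,0): Delta=0.9952 Bond=-17.6001
(1,0): Delta=0.9137 Bond=-17.5412
(1,1): Delta=0.9984 Bond=-20.9785
(2,0): Delta=-0.1920 Bond=10.8285
(2,1): Delta=0.9566 Bond=-22.7547
(2,2): Delta=1.0000 Bond=-24.8851
(3,0): Delta=-1.0000 Bond=29.3644
(3,1): Delta=-0.1607 Bond=11.6958
(3,2): Delta=1.0000 Bond=-29.3644
(3,3): Delta=1.0000 Bond=-29.3644
V0=37.1369

Risk-neutral probability p* = (R−d)/(u−d) = (1.18−0.72)/(1.21−0.72) = 0.9388.
Terminal values V(4,·): V(4,0)=19.8694, V(4,1)=9.8103, V(4,2)=7.0944, V(4,3)=35.5038, V(4,4)=83.2474
(3,0): S=20.5286. Δ = (V_up−V_dn)/(S_up−S_dn) = (9.8103−19.8694)/(24.8397−14.7806) = -1.0000. V = [p*·9.8103 + (1−p*)·19.8694]/1.18 = 8.8358. B = V − Δ·S = 29.3644.
(3,1): S=34.4995. Δ = (V_up−V_dn)/(S_up−S_dn) = (7.0944−9.8103)/(41.7444−24.8397) = -0.1607. V = [p*·7.0944 + (1−p*)·9.8103]/1.18 = 6.1531. B = V − Δ·S = 11.6958.
(3,2): S=57.9784. Δ = (V_up−V_dn)/(S_up−S_dn) = (35.5038−7.0944)/(70.1538−41.7444) = 1.0000. V = [p*·35.5038 + (1−p*)·7.0944]/1.18 = 28.6140. B = V − Δ·S = -29.3644.
(3,3): S=97.4359. Δ = (V_up−V_dn)/(S_up−S_dn) = (83.2474−35.5038)/(117.8974−70.1538) = 1.0000. V = [p*·83.2474 + (1−p*)·35.5038]/1.18 = 68.0714. B = V − Δ·S = -29.3644.
(2,0): S=28.5120. Δ = (V_up−V_dn)/(S_up−S_dn) = (6.1531−8.8358)/(34.4995−20.5286) = -0.1920. V = [p*·6.1531 + (1−p*)·8.8358]/1.18 = 5.3537. B = V − Δ·S = 10.8285.
(2,1): S=47.9160. Δ = (V_up−V_dn)/(S_up−S_dn) = (28.6140−6.1531)/(57.9784−34.4995) = 0.9566. V = [p*·28.6140 + (1−p*)·6.1531]/1.18 = 23.0837. B = V − Δ·S = -22.7547.
(2,2): S=80.5255. Δ = (V_up−V_dn)/(S_up−S_dn) = (68.0714−28.6140)/(97.4359−57.9784) = 1.0000. V = [p*·68.0714 + (1−p*)·28.6140]/1.18 = 55.6404. B = V − Δ·S = -24.8851.
(1,0): S=39.6000. Δ = (V_up−V_dn)/(S_up−S_dn) = (23.0837−5.3537)/(47.9160−28.5120) = 0.9137. V = [p*·23.0837 + (1−p*)·5.3537]/1.18 = 18.6426. B = V − Δ·S = -17.5412.
(1,1): S=66.5500. Δ = (V_up−V_dn)/(S_up−S_dn) = (55.6404−23.0837)/(80.5255−47.9160) = 0.9984. V = [p*·55.6404 + (1−p*)·23.0837]/1.18 = 45.4637. B = V − Δ·S = -20.9785.
(0,0): S=55.0000. Δ = (V_up−V_dn)/(S_up−S_dn) = (45.4637−18.6426)/(66.5500−39.6000) = 0.9952. V = [p*·45.4637 + (1−p*)·18.6426]/1.18 = 37.1369. B = V − Δ·S = -17.6001.
Each (Δ,B) replicates both successor values, so the strategy is self-financing and V0 is arbitrage-free.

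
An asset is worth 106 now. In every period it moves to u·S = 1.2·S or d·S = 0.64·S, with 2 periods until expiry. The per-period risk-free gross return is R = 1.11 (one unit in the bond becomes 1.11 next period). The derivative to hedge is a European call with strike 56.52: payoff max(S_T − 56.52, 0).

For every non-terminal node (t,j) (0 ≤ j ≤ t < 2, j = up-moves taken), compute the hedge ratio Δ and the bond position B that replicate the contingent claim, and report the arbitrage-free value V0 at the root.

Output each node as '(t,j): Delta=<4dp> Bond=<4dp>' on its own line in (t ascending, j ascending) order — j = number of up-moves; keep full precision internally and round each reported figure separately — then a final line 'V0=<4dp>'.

(0,0): Delta=0.9680 Bond=-42.2106
(1,0): Delta=0.6551 Bond=-25.6247
(1,1): Delta=1.0000 Bond=-50.9189
V0=60.4018

The replicating-portfolio and risk-neutral prices coincide; use p* = (1.11−0.64)/(1.2−0.64) = 0.8393 for the latter.
Terminal values V(2,·): V(2,0)=0.0000, V(2,1)=24.8880, V(2,2)=96.1200
Node (1,0) S=67.8400: V=(p*·24.8880+(1−p*)·0.0000)/1.11=18.8181; Δ=(24.8880−0.0000)/(81.4080−43.4176)=0.6551; B=V−Δ·S=-25.6247
Node (1,1) S=127.2000: V=(p*·96.1200+(1−p*)·24.8880)/1.11=76.2811; Δ=(96.1200−24.8880)/(152.6400−81.4080)=1.0000; B=V−Δ·S=-50.9189
Node (0,0) S=106.0000: V=(p*·76.2811+(1−p*)·18.8181)/1.11=60.4018; Δ=(76.2811−18.8181)/(127.2000−67.8400)=0.9680; B=V−Δ·S=-42.2106
Check: Δ(0,0)·S0 + B(0,0) = 60.4018 = V0.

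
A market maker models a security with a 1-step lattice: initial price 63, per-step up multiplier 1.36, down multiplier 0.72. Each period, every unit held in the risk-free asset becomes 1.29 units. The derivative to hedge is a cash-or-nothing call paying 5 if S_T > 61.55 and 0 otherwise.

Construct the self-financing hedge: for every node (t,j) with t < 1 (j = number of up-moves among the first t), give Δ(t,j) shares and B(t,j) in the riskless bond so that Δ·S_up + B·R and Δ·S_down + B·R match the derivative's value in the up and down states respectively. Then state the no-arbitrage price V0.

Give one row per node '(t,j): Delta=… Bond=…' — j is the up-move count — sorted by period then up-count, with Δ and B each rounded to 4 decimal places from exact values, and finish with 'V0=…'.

(0,0): Delta=0.1240 Bond=-4.3605
V0=3.4520

No-arbitrage ⇒ martingale measure with p* = (R−d)/(u−d) = 0.8906.
Payoff layer (t=1): V(1,0)=0.0000, V(1,1)=5.0000
Node (0,0) S=63.0000: V=(p*·5.0000+(1−p*)·0.0000)/1.29=3.4520; Δ=(5.0000−0.0000)/(85.6800−45.3600)=0.1240; B=V−Δ·S=-4.3605
Root portfolio cost Δ·63+B reproduces V0=3.4520.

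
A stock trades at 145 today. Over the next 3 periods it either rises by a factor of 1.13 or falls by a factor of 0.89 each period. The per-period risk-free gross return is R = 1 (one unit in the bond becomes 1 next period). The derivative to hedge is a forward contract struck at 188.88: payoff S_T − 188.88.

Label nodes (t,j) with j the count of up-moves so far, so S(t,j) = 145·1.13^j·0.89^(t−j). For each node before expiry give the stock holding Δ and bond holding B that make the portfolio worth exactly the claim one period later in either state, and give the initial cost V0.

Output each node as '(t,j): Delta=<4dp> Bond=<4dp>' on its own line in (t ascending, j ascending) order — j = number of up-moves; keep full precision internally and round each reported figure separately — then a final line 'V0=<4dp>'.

Since d<R<u, set p* = (R−d)/(u−d) = 0.4583; price each node as the discounted p*-expectation of its children.
Terminal values V(3,·): V(3,0)=-86.6595, V(3,1)=-59.0944, V(3,2)=-24.0961, V(3,3)=20.3401
(2,0): S=114.8545. Δ = (V_up−V_dn)/(S_up−S_dn) = (-59.0944−-86.6595)/(129.7856−102.2205) = 1.0000. V = [p*·-59.0944 + (1−p*)·-86.6595]/1 = -74.0255. B = V − Δ·S = -188.8800.
(2,1): S=145.8265. Δ = (V_up−V_dn)/(S_up−S_dn) = (-24.0961−-59.0944)/(164.7839−129.7856) = 1.0000. V = [p*·-24.0961 + (1−p*)·-59.0944]/1 = -43.0535. B = V − Δ·S = -188.8800.
(2,2): S=185.1505. Δ = (V_up−V_dn)/(S_up−S_dn) = (20.3401−-24.0961)/(209.2201−164.7839) = 1.0000. V = [p*·20.3401 + (1−p*)·-24.0961]/1 = -3.7295. B = V − Δ·S = -188.8800.
(1,0): S=129.0500. Δ = (V_up−V_dn)/(S_up−S_dn) = (-43.0535−-74.0255)/(145.8265−114.8545) = 1.0000. V = [p*·-43.0535 + (1−p*)·-74.0255]/1 = -59.8300. B = V − Δ·S = -188.8800.
(1,1): S=163.8500. Δ = (V_up−V_dn)/(S_up−S_dn) = (-3.7295−-43.0535)/(185.1505−145.8265) = 1.0000. V = [p*·-3.7295 + (1−p*)·-43.0535]/1 = -25.0300. B = V − Δ·S = -188.8800.
(0,0): S=145.0000. Δ = (V_up−V_dn)/(S_up−S_dn) = (-25.0300−-59.8300)/(163.8500−129.0500) = 1.0000. V = [p*·-25.0300 + (1−p*)·-59.8300]/1 = -43.8800. B = V − Δ·S = -188.8800.
Root portfolio cost Δ·145+B reproduces V0=-43.8800.

(0,0): Delta=1.0000 Bond=-188.8800
(1,0): Delta=1.0000 Bond=-188.8800
(1,1): Delta=1.0000 Bond=-188.8800
(2,0): Delta=1.0000 Bond=-188.8800
(2,1): Delta=1.0000 Bond=-188.8800
(2,2): Delta=1.0000 Bond=-188.8800
V0=-43.8800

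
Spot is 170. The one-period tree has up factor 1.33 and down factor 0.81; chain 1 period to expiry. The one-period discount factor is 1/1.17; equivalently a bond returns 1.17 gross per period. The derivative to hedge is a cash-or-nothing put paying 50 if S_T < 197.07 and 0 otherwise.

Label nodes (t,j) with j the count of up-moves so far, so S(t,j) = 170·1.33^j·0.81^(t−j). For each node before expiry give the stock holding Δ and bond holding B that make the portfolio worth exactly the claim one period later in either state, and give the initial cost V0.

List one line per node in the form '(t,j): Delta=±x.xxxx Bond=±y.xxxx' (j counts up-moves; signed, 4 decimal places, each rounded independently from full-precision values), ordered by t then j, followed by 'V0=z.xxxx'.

(0,0): Delta=-0.5656 Bond=109.3031
V0=13.1492

No-arbitrage ⇒ martingale measure with p* = (R−d)/(u−d) = 0.6923.
Terminal values V(1,·): V(1,0)=50.0000, V(1,1)=0.0000
(0,0): S=170.0000. Δ = (V_up−V_dn)/(S_up−S_dn) = (0.0000−50.0000)/(226.1000−137.7000) = -0.5656. V = [p*·0.0000 + (1−p*)·50.0000]/1.17 = 13.1492. B = V − Δ·S = 109.3031.
Root portfolio cost Δ·170+B reproduces V0=13.1492.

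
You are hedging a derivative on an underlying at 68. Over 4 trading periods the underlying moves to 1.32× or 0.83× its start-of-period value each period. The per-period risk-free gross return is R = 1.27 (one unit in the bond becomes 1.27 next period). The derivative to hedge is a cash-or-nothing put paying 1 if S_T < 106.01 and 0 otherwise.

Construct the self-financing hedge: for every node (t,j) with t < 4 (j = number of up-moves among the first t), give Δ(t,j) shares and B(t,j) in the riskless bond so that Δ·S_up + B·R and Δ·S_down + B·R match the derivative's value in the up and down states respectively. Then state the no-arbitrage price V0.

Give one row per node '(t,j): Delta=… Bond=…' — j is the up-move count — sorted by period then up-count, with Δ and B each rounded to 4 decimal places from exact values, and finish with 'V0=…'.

Since d<R<u, set p* = (R−d)/(u−d) = 0.8980; price each node as the discounted p*-expectation of its children.
Terminal payoffs: V(4,0)=1.0000, V(4,1)=1.0000, V(4,2)=1.0000, V(4,3)=0.0000, V(4,4)=0.0000
  t=3,j=0: stock 38.8815 → up 51.3236 (V=1.0000), down 32.2717 (V=1.0000). Price 0.7874; hedge Δ=0.0000, bond B=0.7874.
  t=3,j=1: stock 61.8357 → up 81.6231 (V=1.0000), down 51.3236 (V=1.0000). Price 0.7874; hedge Δ=0.0000, bond B=0.7874.
  t=3,j=2: stock 98.3411 → up 129.8102 (V=0.0000), down 81.6231 (V=1.0000). Price 0.0803; hedge Δ=-0.0208, bond B=2.1212.
  t=3,j=3: stock 156.3978 → up 206.4451 (V=0.0000), down 129.8102 (V=0.0000). Price 0.0000; hedge Δ=0.0000, bond B=0.0000.
  t=2,j=0: stock 46.8452 → up 61.8357 (V=0.7874), down 38.8815 (V=0.7874). Price 0.6200; hedge Δ=0.0000, bond B=0.6200.
  t=2,j=1: stock 74.5008 → up 98.3411 (V=0.0803), down 61.8357 (V=0.7874). Price 0.1201; hedge Δ=-0.0194, bond B=1.5630.
  t=2,j=2: stock 118.4832 → up 156.3978 (V=0.0000), down 98.3411 (V=0.0803). Price 0.0065; hedge Δ=-0.0014, bond B=0.1704.
  t=1,j=0: stock 56.4400 → up 74.5008 (V=0.1201), down 46.8452 (V=0.6200). Price 0.1347; hedge Δ=-0.0181, bond B=1.1550.
  t=1,j=1: stock 89.7600 → up 118.4832 (V=0.0065), down 74.5008 (V=0.1201). Price 0.0142; hedge Δ=-0.0026, bond B=0.2461.
  t=0,j=0: stock 68.0000 → up 89.7600 (V=0.0142), down 56.4400 (V=0.1347). Price 0.0209; hedge Δ=-0.0036, bond B=0.2668.
Root portfolio cost Δ·68+B reproduces V0=0.0209.

(0,0): Delta=-0.0036 Bond=0.2668
(1,0): Delta=-0.0181 Bond=1.1550
(1,1): Delta=-0.0026 Bond=0.2461
(2,0): Delta=0.0000 Bond=0.6200
(2,1): Delta=-0.0194 Bond=1.5630
(2,2): Delta=-0.0014 Bond=0.1704
(3,0): Delta=0.0000 Bond=0.7874
(3,1): Delta=0.0000 Bond=0.7874
(3,2): Delta=-0.0208 Bond=2.1212
(3,3): Delta=0.0000 Bond=0.0000
V0=0.0209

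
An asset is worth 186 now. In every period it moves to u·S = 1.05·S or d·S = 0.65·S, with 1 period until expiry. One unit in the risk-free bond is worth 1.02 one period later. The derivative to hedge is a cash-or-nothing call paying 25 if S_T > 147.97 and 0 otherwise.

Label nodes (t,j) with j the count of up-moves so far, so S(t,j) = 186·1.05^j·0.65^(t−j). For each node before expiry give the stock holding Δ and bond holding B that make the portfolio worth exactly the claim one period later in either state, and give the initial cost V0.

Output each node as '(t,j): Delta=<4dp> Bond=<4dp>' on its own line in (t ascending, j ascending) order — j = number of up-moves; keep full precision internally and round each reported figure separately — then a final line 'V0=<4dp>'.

(0,0): Delta=0.3360 Bond=-39.8284
V0=22.6716

The replicating-portfolio and risk-neutral prices coincide; use p* = (1.02−0.65)/(1.05−0.65) = 0.9250 for the latter.
Payoff layer (t=1): V(1,0)=0.0000, V(1,1)=25.0000
  t=0,j=0: stock 186.0000 → up 195.3000 (V=25.0000), down 120.9000 (V=0.0000). Price 22.6716; hedge Δ=0.3360, bond B=-39.8284.
Check: Δ(0,0)·S0 + B(0,0) = 22.6716 = V0.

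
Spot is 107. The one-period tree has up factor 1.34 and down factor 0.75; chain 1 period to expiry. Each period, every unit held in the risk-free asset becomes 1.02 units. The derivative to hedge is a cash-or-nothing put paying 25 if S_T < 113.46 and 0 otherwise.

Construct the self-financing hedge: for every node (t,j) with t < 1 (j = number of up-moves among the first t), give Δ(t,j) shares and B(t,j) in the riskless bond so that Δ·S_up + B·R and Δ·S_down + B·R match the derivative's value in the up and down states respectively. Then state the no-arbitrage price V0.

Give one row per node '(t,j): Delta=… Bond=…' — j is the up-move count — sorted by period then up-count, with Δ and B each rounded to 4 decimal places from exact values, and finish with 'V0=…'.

The replicating-portfolio and risk-neutral prices coincide; use p* = (1.02−0.75)/(1.34−0.75) = 0.4576 for the latter.
Payoff layer (t=1): V(1,0)=25.0000, V(1,1)=0.0000
  t=0,j=0: stock 107.0000 → up 143.3800 (V=0.0000), down 80.2500 (V=25.0000). Price 13.2935; hedge Δ=-0.3960, bond B=55.6663.
The time-0 hedge costs 13.2935, which is the no-arbitrage price.

(0,0): Delta=-0.3960 Bond=55.6663
V0=13.2935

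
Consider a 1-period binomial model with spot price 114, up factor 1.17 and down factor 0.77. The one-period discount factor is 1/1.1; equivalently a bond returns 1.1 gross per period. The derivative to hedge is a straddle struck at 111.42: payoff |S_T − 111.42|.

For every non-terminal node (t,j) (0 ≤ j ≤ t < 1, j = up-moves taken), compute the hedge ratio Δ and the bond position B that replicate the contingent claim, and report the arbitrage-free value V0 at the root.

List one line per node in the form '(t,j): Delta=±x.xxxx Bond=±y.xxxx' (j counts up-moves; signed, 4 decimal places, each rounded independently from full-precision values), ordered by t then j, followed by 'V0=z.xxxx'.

(0,0): Delta=-0.0368 Bond=24.4309
V0=20.2309

Since d<R<u, set p* = (R−d)/(u−d) = 0.8250; price each node as the discounted p*-expectation of its children.
Terminal payoffs: V(1,0)=23.6400, V(1,1)=21.9600
  t=0,j=0: stock 114.0000 → up 133.3800 (V=21.9600), down 87.7800 (V=23.6400). Price 20.2309; hedge Δ=-0.0368, bond B=24.4309.
The time-0 hedge costs 20.2309, which is the no-arbitrage price.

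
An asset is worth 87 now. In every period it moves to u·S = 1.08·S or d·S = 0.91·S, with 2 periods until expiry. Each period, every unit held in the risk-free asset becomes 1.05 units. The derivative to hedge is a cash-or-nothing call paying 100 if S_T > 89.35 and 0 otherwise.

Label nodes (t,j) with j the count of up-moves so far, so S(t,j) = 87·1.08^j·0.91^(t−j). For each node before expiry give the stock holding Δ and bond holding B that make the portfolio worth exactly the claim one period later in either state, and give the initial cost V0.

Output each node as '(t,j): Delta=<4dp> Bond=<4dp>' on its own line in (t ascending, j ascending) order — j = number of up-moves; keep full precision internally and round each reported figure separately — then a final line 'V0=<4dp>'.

Under the risk-neutral measure, an up-move has probability p* = (R−d)/(u−d) = 0.8235 and values discount at R = 1.05.
At expiry t=2: V(2,0)=0.0000, V(2,1)=0.0000, V(2,2)=100.0000
Node (1,0) S=79.1700: V=(p*·0.0000+(1−p*)·0.0000)/1.05=0.0000; Δ=(0.0000−0.0000)/(85.5036−72.0447)=0.0000; B=V−Δ·S=0.0000
Node (1,1) S=93.9600: V=(p*·100.0000+(1−p*)·0.0000)/1.05=78.4314; Δ=(100.0000−0.0000)/(101.4768−85.5036)=6.2605; B=V−Δ·S=-509.8039
Node (0,0) S=87.0000: V=(p*·78.4314+(1−p*)·0.0000)/1.05=61.5148; Δ=(78.4314−0.0000)/(93.9600−79.1700)=5.3030; B=V−Δ·S=-399.8462
The time-0 hedge costs 61.5148, which is the no-arbitrage price.

(0,0): Delta=5.3030 Bond=-399.8462
(1,0): Delta=0.0000 Bond=0.0000
(1,1): Delta=6.2605 Bond=-509.8039
V0=61.5148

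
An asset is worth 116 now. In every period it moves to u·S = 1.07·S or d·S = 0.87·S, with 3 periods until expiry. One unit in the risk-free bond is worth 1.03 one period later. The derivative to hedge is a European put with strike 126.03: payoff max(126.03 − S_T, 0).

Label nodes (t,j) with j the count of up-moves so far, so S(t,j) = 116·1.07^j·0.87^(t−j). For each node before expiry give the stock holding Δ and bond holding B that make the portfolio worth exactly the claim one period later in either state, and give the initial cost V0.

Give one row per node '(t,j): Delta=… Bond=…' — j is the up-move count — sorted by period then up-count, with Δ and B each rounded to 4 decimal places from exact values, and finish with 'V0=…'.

Since d<R<u, set p* = (R−d)/(u−d) = 0.8000; price each node as the discounted p*-expectation of its children.
Payoff layer (t=3): V(3,0)=49.6437, V(3,1)=32.0836, V(3,2)=10.4867, V(3,3)=0.0000
  t=2,j=0: stock 87.8004 → up 93.9464 (V=32.0836), down 76.3863 (V=49.6437). Price 34.5588; hedge Δ=-1.0000, bond B=122.3592.
  t=2,j=1: stock 107.9844 → up 115.5433 (V=10.4867), down 93.9464 (V=32.0836). Price 14.3748; hedge Δ=-1.0000, bond B=122.3592.
  t=2,j=2: stock 132.8084 → up 142.1050 (V=0.0000), down 115.5433 (V=10.4867). Price 2.0363; hedge Δ=-0.3948, bond B=54.4697.
  t=1,j=0: stock 100.9200 → up 107.9844 (V=14.3748), down 87.8004 (V=34.5588). Price 17.8754; hedge Δ=-1.0000, bond B=118.7954.
  t=1,j=1: stock 124.1200 → up 132.8084 (V=2.0363), down 107.9844 (V=14.3748). Price 4.3728; hedge Δ=-0.4970, bond B=66.0656.
  t=0,j=0: stock 116.0000 → up 124.1200 (V=4.3728), down 100.9200 (V=17.8754). Price 6.8673; hedge Δ=-0.5820, bond B=74.3802.
Check: Δ(0,0)·S0 + B(0,0) = 6.8673 = V0.

(0,0): Delta=-0.5820 Bond=74.3802
(1,0): Delta=-1.0000 Bond=118.7954
(1,1): Delta=-0.4970 Bond=66.0656
(2,0): Delta=-1.0000 Bond=122.3592
(2,1): Delta=-1.0000 Bond=122.3592
(2,2): Delta=-0.3948 Bond=54.4697
V0=6.8673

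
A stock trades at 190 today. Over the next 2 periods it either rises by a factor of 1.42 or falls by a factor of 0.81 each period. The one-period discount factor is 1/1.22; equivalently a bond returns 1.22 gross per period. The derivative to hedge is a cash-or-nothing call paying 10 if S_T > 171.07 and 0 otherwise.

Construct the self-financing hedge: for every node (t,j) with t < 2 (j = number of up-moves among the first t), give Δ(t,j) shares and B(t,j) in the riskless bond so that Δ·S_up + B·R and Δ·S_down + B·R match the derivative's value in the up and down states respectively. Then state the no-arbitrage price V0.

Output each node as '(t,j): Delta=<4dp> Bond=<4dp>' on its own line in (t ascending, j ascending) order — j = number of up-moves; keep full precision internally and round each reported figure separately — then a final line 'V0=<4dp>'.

Risk-neutral probability p* = (R−d)/(u−d) = (1.22−0.81)/(1.42−0.81) = 0.6721.
Payoff layer (t=2): V(2,0)=0.0000, V(2,1)=10.0000, V(2,2)=10.0000
(1,0): S=153.9000. Δ = (V_up−V_dn)/(S_up−S_dn) = (10.0000−0.0000)/(218.5380−124.6590) = 0.1065. V = [p*·10.0000 + (1−p*)·0.0000]/1.22 = 5.5093. B = V − Δ·S = -10.8842.
(1,1): S=269.8000. Δ = (V_up−V_dn)/(S_up−S_dn) = (10.0000−10.0000)/(383.1160−218.5380) = 0.0000. V = [p*·10.0000 + (1−p*)·10.0000]/1.22 = 8.1967. B = V − Δ·S = 8.1967.
(0,0): S=190.0000. Δ = (V_up−V_dn)/(S_up−S_dn) = (8.1967−5.5093)/(269.8000−153.9000) = 0.0232. V = [p*·8.1967 + (1−p*)·5.5093]/1.22 = 5.9964. B = V − Δ·S = 1.5907.
Check: Δ(0,0)·S0 + B(0,0) = 5.9964 = V0.

(0,0): Delta=0.0232 Bond=1.5907
(1,0): Delta=0.1065 Bond=-10.8842
(1,1): Delta=0.0000 Bond=8.1967
V0=5.9964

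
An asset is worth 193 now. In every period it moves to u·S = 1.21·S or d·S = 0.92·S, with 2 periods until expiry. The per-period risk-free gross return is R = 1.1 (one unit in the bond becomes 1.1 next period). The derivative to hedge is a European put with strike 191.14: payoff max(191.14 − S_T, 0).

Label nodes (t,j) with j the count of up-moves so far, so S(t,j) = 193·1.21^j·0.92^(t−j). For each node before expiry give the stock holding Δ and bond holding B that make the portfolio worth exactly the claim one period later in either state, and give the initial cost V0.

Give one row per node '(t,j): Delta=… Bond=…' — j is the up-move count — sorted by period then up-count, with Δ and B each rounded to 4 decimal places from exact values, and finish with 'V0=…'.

(0,0): Delta=-0.1712 Bond=36.3416
(1,0): Delta=-0.5396 Bond=105.3906
(1,1): Delta=0.0000 Bond=0.0000
V0=3.3038

No-arbitrage ⇒ martingale measure with p* = (R−d)/(u−d) = 0.6207.
Terminal values V(2,·): V(2,0)=27.7848, V(2,1)=0.0000, V(2,2)=0.0000
(1,0): S=177.5600. Δ = (V_up−V_dn)/(S_up−S_dn) = (0.0000−27.7848)/(214.8476−163.3552) = -0.5396. V = [p*·0.0000 + (1−p*)·27.7848]/1.1 = 9.5810. B = V − Δ·S = 105.3906.
(1,1): S=233.5300. Δ = (V_up−V_dn)/(S_up−S_dn) = (0.0000−0.0000)/(282.5713−214.8476) = 0.0000. V = [p*·0.0000 + (1−p*)·0.0000]/1.1 = 0.0000. B = V − Δ·S = 0.0000.
(0,0): S=193.0000. Δ = (V_up−V_dn)/(S_up−S_dn) = (0.0000−9.5810)/(233.5300−177.5600) = -0.1712. V = [p*·0.0000 + (1−p*)·9.5810]/1.1 = 3.3038. B = V − Δ·S = 36.3416.
Each (Δ,B) replicates both successor values, so the strategy is self-financing and V0 is arbitrage-free.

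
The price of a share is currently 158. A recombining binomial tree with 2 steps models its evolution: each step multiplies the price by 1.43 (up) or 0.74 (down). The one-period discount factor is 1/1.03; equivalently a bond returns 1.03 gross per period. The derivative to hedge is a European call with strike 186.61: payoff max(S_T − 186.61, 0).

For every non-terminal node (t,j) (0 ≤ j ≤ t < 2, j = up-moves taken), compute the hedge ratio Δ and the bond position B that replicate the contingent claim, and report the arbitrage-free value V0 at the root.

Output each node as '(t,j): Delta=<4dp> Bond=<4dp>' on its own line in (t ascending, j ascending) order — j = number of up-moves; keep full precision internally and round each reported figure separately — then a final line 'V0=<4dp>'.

(0,0): Delta=0.5108 Bond=-57.9882
(1,0): Delta=0.0000 Bond=0.0000
(1,1): Delta=0.8755 Bond=-142.1110
V0=22.7251

Risk-neutral probability p* = (R−d)/(u−d) = (1.03−0.74)/(1.43−0.74) = 0.4203.
Terminal payoffs: V(2,0)=0.0000, V(2,1)=0.0000, V(2,2)=136.4842
(1,0): S=116.9200. Δ = (V_up−V_dn)/(S_up−S_dn) = (0.0000−0.0000)/(167.1956−86.5208) = 0.0000. V = [p*·0.0000 + (1−p*)·0.0000]/1.03 = 0.0000. B = V − Δ·S = 0.0000.
(1,1): S=225.9400. Δ = (V_up−V_dn)/(S_up−S_dn) = (136.4842−0.0000)/(323.0942−167.1956) = 0.8755. V = [p*·136.4842 + (1−p*)·0.0000]/1.03 = 55.6922. B = V − Δ·S = -142.1110.
(0,0): S=158.0000. Δ = (V_up−V_dn)/(S_up−S_dn) = (55.6922−0.0000)/(225.9400−116.9200) = 0.5108. V = [p*·55.6922 + (1−p*)·0.0000]/1.03 = 22.7251. B = V − Δ·S = -57.9882.
Each (Δ,B) replicates both successor values, so the strategy is self-financing and V0 is arbitrage-free.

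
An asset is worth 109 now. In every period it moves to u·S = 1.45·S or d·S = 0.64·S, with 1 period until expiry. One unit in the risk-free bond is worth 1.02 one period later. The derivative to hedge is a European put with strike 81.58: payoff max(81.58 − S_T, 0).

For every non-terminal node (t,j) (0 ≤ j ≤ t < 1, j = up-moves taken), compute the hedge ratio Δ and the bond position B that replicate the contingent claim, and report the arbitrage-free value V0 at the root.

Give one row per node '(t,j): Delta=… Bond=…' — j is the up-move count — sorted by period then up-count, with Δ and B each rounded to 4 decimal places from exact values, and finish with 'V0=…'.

Risk-neutral probability p* = (R−d)/(u−d) = (1.02−0.64)/(1.45−0.64) = 0.4691.
Terminal payoffs: V(1,0)=11.8200, V(1,1)=0.0000
  t=0,j=0: stock 109.0000 → up 158.0500 (V=0.0000), down 69.7600 (V=11.8200). Price 6.1518; hedge Δ=-0.1339, bond B=20.7444.
Each (Δ,B) replicates both successor values, so the strategy is self-financing and V0 is arbitrage-free.

(0,0): Delta=-0.1339 Bond=20.7444
V0=6.1518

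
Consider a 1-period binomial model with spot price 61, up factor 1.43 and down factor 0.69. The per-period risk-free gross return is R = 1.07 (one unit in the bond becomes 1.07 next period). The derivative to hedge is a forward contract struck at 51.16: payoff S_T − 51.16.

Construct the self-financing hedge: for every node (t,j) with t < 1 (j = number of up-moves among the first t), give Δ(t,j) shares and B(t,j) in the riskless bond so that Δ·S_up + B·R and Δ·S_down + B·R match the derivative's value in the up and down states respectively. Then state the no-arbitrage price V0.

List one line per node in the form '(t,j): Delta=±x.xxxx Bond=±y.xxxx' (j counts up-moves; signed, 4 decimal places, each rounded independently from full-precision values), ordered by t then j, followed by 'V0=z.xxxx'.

No-arbitrage ⇒ martingale measure with p* = (R−d)/(u−d) = 0.5135.
Terminal values V(1,·): V(1,0)=-9.0700, V(1,1)=36.0700
(0,0): S=61.0000. Δ = (V_up−V_dn)/(S_up−S_dn) = (36.0700−-9.0700)/(87.2300−42.0900) = 1.0000. V = [p*·36.0700 + (1−p*)·-9.0700]/1.07 = 13.1869. B = V − Δ·S = -47.8131.
Self-financing check: at every node Δ·S+B equals the discounted successor values.

(0,0): Delta=1.0000 Bond=-47.8131
V0=13.1869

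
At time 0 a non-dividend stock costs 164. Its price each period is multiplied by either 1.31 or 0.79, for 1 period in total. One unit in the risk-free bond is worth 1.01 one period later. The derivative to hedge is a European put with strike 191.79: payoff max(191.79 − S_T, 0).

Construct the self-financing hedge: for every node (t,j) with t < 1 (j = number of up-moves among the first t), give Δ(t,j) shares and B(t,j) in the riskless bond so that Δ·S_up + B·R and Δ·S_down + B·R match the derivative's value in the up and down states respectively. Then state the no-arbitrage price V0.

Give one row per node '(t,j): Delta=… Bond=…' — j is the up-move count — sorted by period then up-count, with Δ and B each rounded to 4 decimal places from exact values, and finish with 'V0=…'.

(0,0): Delta=-0.7297 Bond=155.2195
V0=35.5465

Risk-neutral probability p* = (R−d)/(u−d) = (1.01−0.79)/(1.31−0.79) = 0.4231.
Payoff layer (t=1): V(1,0)=62.2300, V(1,1)=0.0000
Node (0,0) S=164.0000: V=(p*·0.0000+(1−p*)·62.2300)/1.01=35.5465; Δ=(0.0000−62.2300)/(214.8400−129.5600)=-0.7297; B=V−Δ·S=155.2195
The time-0 hedge costs 35.5465, which is the no-arbitrage price.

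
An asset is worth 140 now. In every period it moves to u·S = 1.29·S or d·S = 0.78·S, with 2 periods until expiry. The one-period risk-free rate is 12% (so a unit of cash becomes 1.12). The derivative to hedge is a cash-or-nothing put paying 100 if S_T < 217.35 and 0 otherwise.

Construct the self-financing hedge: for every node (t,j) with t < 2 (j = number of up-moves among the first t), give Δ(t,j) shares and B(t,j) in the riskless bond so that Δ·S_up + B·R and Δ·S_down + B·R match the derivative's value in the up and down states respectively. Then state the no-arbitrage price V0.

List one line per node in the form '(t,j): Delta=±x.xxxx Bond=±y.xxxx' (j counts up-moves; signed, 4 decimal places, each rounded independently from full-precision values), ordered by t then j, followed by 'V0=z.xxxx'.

Since d<R<u, set p* = (R−d)/(u−d) = 0.6667; price each node as the discounted p*-expectation of its children.
Payoff layer (t=2): V(2,0)=100.0000, V(2,1)=100.0000, V(2,2)=0.0000
Node (1,0) S=109.2000: V=(p*·100.0000+(1−p*)·100.0000)/1.12=89.2857; Δ=(100.0000−100.0000)/(140.8680−85.1760)=0.0000; B=V−Δ·S=89.2857
Node (1,1) S=180.6000: V=(p*·0.0000+(1−p*)·100.0000)/1.12=29.7619; Δ=(0.0000−100.0000)/(232.9740−140.8680)=-1.0857; B=V−Δ·S=225.8403
Node (0,0) S=140.0000: V=(p*·29.7619+(1−p*)·89.2857)/1.12=44.2885; Δ=(29.7619−89.2857)/(180.6000−109.2000)=-0.8337; B=V−Δ·S=161.0019
Each (Δ,B) replicates both successor values, so the strategy is self-financing and V0 is arbitrage-free.

(0,0): Delta=-0.8337 Bond=161.0019
(1,0): Delta=0.0000 Bond=89.2857
(1,1): Delta=-1.0857 Bond=225.8403
V0=44.2885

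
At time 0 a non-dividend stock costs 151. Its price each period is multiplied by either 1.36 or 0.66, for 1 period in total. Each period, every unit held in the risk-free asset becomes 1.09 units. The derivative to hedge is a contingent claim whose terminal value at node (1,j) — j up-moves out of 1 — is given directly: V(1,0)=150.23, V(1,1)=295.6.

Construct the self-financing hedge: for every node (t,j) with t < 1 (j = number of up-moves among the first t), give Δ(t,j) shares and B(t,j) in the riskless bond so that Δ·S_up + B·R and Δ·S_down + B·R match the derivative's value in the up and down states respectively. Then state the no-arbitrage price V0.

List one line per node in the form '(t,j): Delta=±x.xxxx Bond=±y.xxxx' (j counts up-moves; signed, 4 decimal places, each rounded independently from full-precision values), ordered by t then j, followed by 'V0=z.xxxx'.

Risk-neutral probability p* = (R−d)/(u−d) = (1.09−0.66)/(1.36−0.66) = 0.6143.
Terminal payoffs: V(1,0)=150.2300, V(1,1)=295.6000
  t=0,j=0: stock 151.0000 → up 205.3600 (V=295.6000), down 99.6600 (V=150.2300). Price 219.7511; hedge Δ=1.3753, bond B=12.0797.
The time-0 hedge costs 219.7511, which is the no-arbitrage price.

(0,0): Delta=1.3753 Bond=12.0797
V0=219.7511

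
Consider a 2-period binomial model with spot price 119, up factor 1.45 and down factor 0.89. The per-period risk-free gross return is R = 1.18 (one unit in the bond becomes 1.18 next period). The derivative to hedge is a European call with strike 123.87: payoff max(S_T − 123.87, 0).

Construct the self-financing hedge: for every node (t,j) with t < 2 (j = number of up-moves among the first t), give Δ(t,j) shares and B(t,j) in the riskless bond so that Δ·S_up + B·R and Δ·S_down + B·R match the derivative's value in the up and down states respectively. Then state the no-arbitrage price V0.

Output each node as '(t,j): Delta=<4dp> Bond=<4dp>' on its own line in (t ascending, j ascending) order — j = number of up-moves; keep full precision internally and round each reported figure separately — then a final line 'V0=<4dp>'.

Risk-neutral probability p* = (R−d)/(u−d) = (1.18−0.89)/(1.45−0.89) = 0.5179.
Terminal values V(2,·): V(2,0)=0.0000, V(2,1)=29.6995, V(2,2)=126.3275
  t=1,j=0: stock 105.9100 → up 153.5695 (V=29.6995), down 94.2599 (V=0.0000). Price 13.0340; hedge Δ=0.5008, bond B=-40.0008.
  t=1,j=1: stock 172.5500 → up 250.1975 (V=126.3275), down 153.5695 (V=29.6995). Price 67.5754; hedge Δ=1.0000, bond B=-104.9746.
  t=0,j=0: stock 119.0000 → up 172.5500 (V=67.5754), down 105.9100 (V=13.0340). Price 34.9819; hedge Δ=0.8184, bond B=-62.4135.
Each (Δ,B) replicates both successor values, so the strategy is self-financing and V0 is arbitrage-free.

(0,0): Delta=0.8184 Bond=-62.4135
(1,0): Delta=0.5008 Bond=-40.0008
(1,1): Delta=1.0000 Bond=-104.9746
V0=34.9819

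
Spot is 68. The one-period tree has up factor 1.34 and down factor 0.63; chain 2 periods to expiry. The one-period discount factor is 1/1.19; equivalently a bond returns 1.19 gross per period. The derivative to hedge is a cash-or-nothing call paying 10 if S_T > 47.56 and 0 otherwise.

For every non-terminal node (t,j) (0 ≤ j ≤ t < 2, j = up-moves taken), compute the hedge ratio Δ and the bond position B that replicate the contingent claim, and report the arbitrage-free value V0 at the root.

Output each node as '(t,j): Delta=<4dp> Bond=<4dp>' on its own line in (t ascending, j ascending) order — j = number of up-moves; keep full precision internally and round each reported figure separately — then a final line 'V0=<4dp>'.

(0,0): Delta=0.0368 Bond=4.2460
(1,0): Delta=0.3288 Bond=-7.4565
(1,1): Delta=0.0000 Bond=8.4034
V0=6.7465

The replicating-portfolio and risk-neutral prices coincide; use p* = (1.19−0.63)/(1.34−0.63) = 0.7887 for the latter.
At expiry t=2: V(2,0)=0.0000, V(2,1)=10.0000, V(2,2)=10.0000
Node (1,0) S=42.8400: V=(p*·10.0000+(1−p*)·0.0000)/1.19=6.6280; Δ=(10.0000−0.0000)/(57.4056−26.9892)=0.3288; B=V−Δ·S=-7.4565
Node (1,1) S=91.1200: V=(p*·10.0000+(1−p*)·10.0000)/1.19=8.4034; Δ=(10.0000−10.0000)/(122.1008−57.4056)=0.0000; B=V−Δ·S=8.4034
Node (0,0) S=68.0000: V=(p*·8.4034+(1−p*)·6.6280)/1.19=6.7465; Δ=(8.4034−6.6280)/(91.1200−42.8400)=0.0368; B=V−Δ·S=4.2460
Self-financing check: at every node Δ·S+B equals the discounted successor values.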